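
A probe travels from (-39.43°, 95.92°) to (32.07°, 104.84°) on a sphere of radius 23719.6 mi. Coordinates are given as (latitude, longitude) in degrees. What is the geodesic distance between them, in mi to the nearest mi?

29798 mi

With latitudes φ₁ = -39.430°, φ₂ = 32.070° and longitude difference Δλ = 8.920°:
cos c = sin φ₁ sin φ₂ + cos φ₁ cos φ₂ cos Δλ = (-0.6351)(0.5310) + (0.7724)(0.8474)(0.9879) = 0.30939,
so c = arccos(0.30939) = 1.25625 rad.
Distance = R·c = 23719.6 × 1.2562 ≈ 29798 mi.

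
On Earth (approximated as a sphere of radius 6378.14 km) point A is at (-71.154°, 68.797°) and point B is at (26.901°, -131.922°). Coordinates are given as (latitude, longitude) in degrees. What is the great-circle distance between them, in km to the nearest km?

14943 km

Let φ₁ = -1.2419 rad, φ₂ = 0.4695 rad, and Δλ = 2.7800 rad.
Haversine: a = sin²(Δφ/2) + cos φ₁ cos φ₂ sin²(Δλ/2) = 0.5701 + (0.3230)(0.8918)(0.9677) = 0.84882.
Central angle c = 2·arcsin(√a) = 2.34289 rad.
Distance = R·c = 6378.14 × 2.3429 ≈ 14943 km.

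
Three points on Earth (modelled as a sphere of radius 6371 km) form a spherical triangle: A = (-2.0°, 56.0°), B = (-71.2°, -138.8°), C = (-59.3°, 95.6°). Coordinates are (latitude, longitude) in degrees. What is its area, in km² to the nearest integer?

Side lengths (central angles): a = 0.7696, b = 1.1339, c = 1.8529 rad; semiperimeter s = 1.8782.
By l'Huilier's theorem, tan(E/4) = √[tan(s/2) tan((s−a)/2) tan((s−b)/2) tan((s−c)/2)], giving spherical excess E = 0.2581 rad.
Area = E·R² = 0.2581 × (6371)² ≈ 10478160 km².

10478160 km²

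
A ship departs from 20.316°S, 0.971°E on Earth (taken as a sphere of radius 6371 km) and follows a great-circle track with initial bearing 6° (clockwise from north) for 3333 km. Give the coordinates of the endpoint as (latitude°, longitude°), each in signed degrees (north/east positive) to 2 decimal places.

Angular distance δ = d/R = 3333/6371 = 0.52315 rad; initial bearing θ = 0.1047 rad.
sin φ₂ = sin φ₁ cos δ + cos φ₁ sin δ cos θ = (-0.3472)(0.8662) + (0.9378)(0.4996)(0.9945) = 0.1652, so φ₂ = 9.51°.
Δλ = atan2(sin θ sin δ cos φ₁, cos δ − sin φ₁ sin φ₂) = atan2(0.0490, 0.9236) = 3.035°.
λ₂ = 0.971° + 3.035° = 4.01°.

9.51°, 4.01°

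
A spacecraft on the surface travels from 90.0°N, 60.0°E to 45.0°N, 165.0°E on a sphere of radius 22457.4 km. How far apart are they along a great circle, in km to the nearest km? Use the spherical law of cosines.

17638 km

With latitudes φ₁ = 90.000°, φ₂ = 45.000° and longitude difference Δλ = 105.000°:
cos c = sin φ₁ sin φ₂ + cos φ₁ cos φ₂ cos Δλ = (1.0000)(0.7071) + (0.0000)(0.7071)(-0.2588) = 0.70711,
so c = arccos(0.70711) = 0.78540 rad.
Distance = R·c = 22457.4 × 0.7854 ≈ 17638 km.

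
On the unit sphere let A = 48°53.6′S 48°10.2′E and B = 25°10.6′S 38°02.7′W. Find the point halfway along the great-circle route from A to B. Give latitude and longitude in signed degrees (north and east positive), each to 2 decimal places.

Central angle δ = 1.2027 rad. Interpolating on the sphere with fraction f = 0.5:
P = [sin((1−f)δ)·A + sin(fδ)·B] / sin δ = 0.6064·A + 0.6064·B in Cartesian coordinates,
giving P = (0.6981, -0.0411, -0.7149), i.e. latitude -45.63°, longitude -3.37°.

-45.63°, -3.37°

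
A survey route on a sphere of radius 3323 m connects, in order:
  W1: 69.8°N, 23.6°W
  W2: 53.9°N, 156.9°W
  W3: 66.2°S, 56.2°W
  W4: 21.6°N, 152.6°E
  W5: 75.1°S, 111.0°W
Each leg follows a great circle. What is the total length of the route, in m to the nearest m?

25377 m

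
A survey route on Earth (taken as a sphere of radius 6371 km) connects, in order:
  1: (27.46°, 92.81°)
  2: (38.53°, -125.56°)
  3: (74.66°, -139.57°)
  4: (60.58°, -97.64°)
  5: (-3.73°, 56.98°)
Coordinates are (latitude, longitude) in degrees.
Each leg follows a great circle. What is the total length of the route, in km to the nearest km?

Leg 1→2: central angle 1.8307 rad, distance 11663.3 km.
Leg 2→3: central angle 0.6410 rad, distance 4083.5 km.
Leg 3→4: central angle 0.3578 rad, distance 2279.3 km.
Leg 4→5: central angle 2.0938 rad, distance 13339.9 km.
Total: 11663.3 + 4083.5 + 2279.3 + 13339.9 ≈ 31366 km.

31366 km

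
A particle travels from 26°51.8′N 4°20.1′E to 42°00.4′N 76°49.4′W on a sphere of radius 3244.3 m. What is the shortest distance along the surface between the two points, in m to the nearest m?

3746 m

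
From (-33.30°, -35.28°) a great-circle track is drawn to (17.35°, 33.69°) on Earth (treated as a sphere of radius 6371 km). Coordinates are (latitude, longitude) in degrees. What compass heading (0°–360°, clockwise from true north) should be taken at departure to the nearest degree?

Δλ = 68.970° = 1.2038 rad.
y = sin Δλ · cos φ₂ = (0.9334)(0.9545) = 0.8909
x = cos φ₁ sin φ₂ − sin φ₁ cos φ₂ cos Δλ = (0.8358)(0.2982) − (-0.5490)(0.9545)(0.3589) = 0.4373
θ = atan2(y, x) = 63.86°, so the bearing is 64°.

64°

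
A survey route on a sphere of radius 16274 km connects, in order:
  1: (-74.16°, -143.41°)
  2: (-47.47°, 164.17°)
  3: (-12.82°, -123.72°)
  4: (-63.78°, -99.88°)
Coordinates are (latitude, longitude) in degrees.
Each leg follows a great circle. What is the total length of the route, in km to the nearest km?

Leg 1→2: central angle 0.6068 rad, distance 9875.3 km.
Leg 2→3: central angle 1.1961 rad, distance 19465.3 km.
Leg 3→4: central angle 0.9359 rad, distance 15230.6 km.
Total: 9875.3 + 19465.3 + 15230.6 ≈ 44571 km.

44571 km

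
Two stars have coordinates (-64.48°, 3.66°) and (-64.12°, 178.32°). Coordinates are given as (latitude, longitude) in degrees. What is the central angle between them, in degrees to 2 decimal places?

With latitudes φ₁ = -64.480°, φ₂ = -64.120° and longitude difference Δλ = 174.660°:
Haversine: a = sin²(Δφ/2) + cos φ₁ cos φ₂ sin²(Δλ/2) = 0.0000 + (0.4308)(0.4365)(0.9978) = 0.18765.
Central angle c = 2·arcsin(√a) = 0.89605 rad.
So the angular separation is 51.34°.

51.34°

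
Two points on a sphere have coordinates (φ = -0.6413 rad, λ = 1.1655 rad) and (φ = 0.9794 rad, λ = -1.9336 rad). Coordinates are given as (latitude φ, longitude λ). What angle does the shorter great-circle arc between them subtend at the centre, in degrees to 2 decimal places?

160.56°

Let φ₁ = -0.6413 rad, φ₂ = 0.9794 rad, and Δλ = -3.0991 rad.
Haversine: a = sin²(Δφ/2) + cos φ₁ cos φ₂ sin²(Δλ/2) = 0.5249 + (0.8013)(0.5575)(0.9995) = 0.97149.
Central angle c = 2·arcsin(√a) = 2.80228 rad.
So the angular separation is 160.56°.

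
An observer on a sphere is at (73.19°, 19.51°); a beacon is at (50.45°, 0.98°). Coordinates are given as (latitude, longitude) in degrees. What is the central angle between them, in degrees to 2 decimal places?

With latitudes φ₁ = 73.190°, φ₂ = 50.450° and longitude difference Δλ = -18.530°:
cos c = sin φ₁ sin φ₂ + cos φ₁ cos φ₂ cos Δλ = (0.9573)(0.7711) + (0.2892)(0.6368)(0.9482) = 0.91272,
so c = arccos(0.91272) = 0.42090 rad.
So the angular separation is 24.12°.

24.12°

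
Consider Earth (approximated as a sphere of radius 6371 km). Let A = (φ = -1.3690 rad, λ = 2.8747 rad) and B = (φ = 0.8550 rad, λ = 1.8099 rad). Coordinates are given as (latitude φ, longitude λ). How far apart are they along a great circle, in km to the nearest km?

14733 km

In radians: φ₁ = -1.3690, φ₂ = 0.8550, Δλ = -61.009° = -1.0648 rad.
cos c = sin φ₁ sin φ₂ + cos φ₁ cos φ₂ cos Δλ = (-0.9797)(0.7546) + (0.2004)(0.6562)(0.4847) = -0.67551,
so c = arccos(-0.67551) = 2.31245 rad.
Distance = R·c = 6371 × 2.3125 ≈ 14733 km.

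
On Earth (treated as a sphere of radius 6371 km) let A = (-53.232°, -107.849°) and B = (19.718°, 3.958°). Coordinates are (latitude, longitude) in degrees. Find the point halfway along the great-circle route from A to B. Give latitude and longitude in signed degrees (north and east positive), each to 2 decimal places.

-27.03°, -33.74°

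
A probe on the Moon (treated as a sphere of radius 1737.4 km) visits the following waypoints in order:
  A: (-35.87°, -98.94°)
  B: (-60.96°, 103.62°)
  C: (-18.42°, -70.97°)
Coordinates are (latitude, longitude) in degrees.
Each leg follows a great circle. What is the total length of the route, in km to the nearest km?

5517 km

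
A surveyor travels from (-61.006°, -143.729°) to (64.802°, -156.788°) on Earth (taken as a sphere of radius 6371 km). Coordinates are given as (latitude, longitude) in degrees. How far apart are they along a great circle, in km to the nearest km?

In radians: φ₁ = -1.0648, φ₂ = 1.1310, Δλ = -13.059° = -0.2279 rad.
cos c = sin φ₁ sin φ₂ + cos φ₁ cos φ₂ cos Δλ = (-0.8747)(0.9048) + (0.4847)(0.4257)(0.9741) = -0.59041,
so c = arccos(-0.59041) = 2.20236 rad.
Distance = R·c = 6371 × 2.2024 ≈ 14031 km.

14031 km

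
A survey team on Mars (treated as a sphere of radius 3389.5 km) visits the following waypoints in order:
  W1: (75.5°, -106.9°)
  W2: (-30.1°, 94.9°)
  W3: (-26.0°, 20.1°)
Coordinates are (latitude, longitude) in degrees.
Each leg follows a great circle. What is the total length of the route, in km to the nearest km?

Leg W1→W2: central angle 2.3277 rad, distance 7889.7 km.
Leg W2→W3: central angle 1.1332 rad, distance 3841.1 km.
Total: 7889.7 + 3841.1 ≈ 11731 km.

11731 km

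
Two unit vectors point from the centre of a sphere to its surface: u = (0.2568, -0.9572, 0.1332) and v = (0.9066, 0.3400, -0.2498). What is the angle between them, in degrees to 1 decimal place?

97.2°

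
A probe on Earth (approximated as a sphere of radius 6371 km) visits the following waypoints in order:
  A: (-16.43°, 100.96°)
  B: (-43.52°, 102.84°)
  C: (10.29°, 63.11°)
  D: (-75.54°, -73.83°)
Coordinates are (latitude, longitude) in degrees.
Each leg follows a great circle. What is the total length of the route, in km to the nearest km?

Leg A→B: central angle 0.4736 rad, distance 3017.5 km.
Leg B→C: central angle 1.1311 rad, distance 7206.0 km.
Leg C→D: central angle 1.9310 rad, distance 12302.5 km.
Total: 3017.5 + 7206.0 + 12302.5 ≈ 22526 km.

22526 km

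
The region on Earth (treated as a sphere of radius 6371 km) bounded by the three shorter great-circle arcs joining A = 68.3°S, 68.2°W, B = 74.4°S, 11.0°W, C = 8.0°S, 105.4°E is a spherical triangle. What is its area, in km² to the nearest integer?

9063819 km²

Side lengths (central angles): a = 1.5552, b = 1.8076, c = 0.3215 rad; semiperimeter s = 1.8421.
By l'Huilier's theorem, tan(E/4) = √[tan(s/2) tan((s−a)/2) tan((s−b)/2) tan((s−c)/2)], giving spherical excess E = 0.2233 rad.
Area = E·R² = 0.2233 × (6371)² ≈ 9063819 km².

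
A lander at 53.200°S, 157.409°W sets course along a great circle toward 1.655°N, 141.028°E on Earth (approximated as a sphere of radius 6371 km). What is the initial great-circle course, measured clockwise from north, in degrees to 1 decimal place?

294.4°

With φ₁ = -0.9285, φ₂ = 0.0289, Δλ = -1.0745 rad, the forward-azimuth formula gives
θ = atan2( sin Δλ cos φ₂ , cos φ₁ sin φ₂ − sin φ₁ cos φ₂ cos Δλ ) = atan2(-0.8790, 0.3984) = -65.61°.
Adding 360° brings this into [0°, 360°): 294.4°.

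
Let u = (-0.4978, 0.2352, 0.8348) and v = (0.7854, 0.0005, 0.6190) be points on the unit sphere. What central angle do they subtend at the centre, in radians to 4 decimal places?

u·v = 0.1259; |u| = 1.0000, |v| = 1.0000.
cos θ = (u·v)/(|u||v|) = 0.1259, so θ = 1.4446 rad.

1.4446 rad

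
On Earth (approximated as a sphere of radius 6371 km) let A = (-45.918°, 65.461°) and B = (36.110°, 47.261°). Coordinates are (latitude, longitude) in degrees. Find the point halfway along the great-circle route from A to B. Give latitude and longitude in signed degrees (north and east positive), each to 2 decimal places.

The central angle between A and B is δ = 1.4600 rad.
With f = 0.5, the slerp weights are sin((1−f)δ)/sin δ = 0.6710 and sin(fδ)/sin δ = 0.6710.
Weighted sum of the unit vectors: (0.6710)·(0.2889,0.6329,-0.7183) + (0.6710)·(0.5483,0.5934,0.5893) = (0.5618, 0.8228, -0.0866).
Converting back: φ = atan2(z, √(x²+y²)) = -4.97°, λ = atan2(y, x) = 55.68°.

-4.97°, 55.68°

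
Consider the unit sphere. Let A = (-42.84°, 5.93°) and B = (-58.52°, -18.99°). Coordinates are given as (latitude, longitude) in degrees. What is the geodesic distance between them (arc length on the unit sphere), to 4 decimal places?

With latitudes φ₁ = -42.840°, φ₂ = -58.520° and longitude difference Δλ = -24.920°:
cos c = sin φ₁ sin φ₂ + cos φ₁ cos φ₂ cos Δλ = (-0.6800)(-0.8528) + (0.7333)(0.5222)(0.9069) = 0.92714,
so c = arccos(0.92714) = 0.38410 rad.
On the unit sphere the arc length equals the central angle: 0.3841.

0.3841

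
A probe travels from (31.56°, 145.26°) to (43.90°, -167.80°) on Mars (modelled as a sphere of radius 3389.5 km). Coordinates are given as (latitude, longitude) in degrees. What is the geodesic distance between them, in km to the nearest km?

2280 km

In radians: φ₁ = 0.5508, φ₂ = 0.7662, Δλ = 46.940° = 0.8193 rad.
cos c = sin φ₁ sin φ₂ + cos φ₁ cos φ₂ cos Δλ = (0.5234)(0.6934) + (0.8521)(0.7206)(0.6828) = 0.78212,
so c = arccos(0.78212) = 0.67273 rad.
Distance = R·c = 3389.5 × 0.6727 ≈ 2280 km.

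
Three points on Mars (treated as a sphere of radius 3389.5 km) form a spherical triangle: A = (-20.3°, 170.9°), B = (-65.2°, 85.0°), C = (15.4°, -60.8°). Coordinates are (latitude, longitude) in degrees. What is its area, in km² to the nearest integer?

31871205 km²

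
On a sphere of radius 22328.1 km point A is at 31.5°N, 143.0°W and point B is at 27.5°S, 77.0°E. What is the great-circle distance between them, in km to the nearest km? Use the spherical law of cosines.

56564 km

With latitudes φ₁ = 31.500°, φ₂ = -27.500° and longitude difference Δλ = -140.000°:
cos c = sin φ₁ sin φ₂ + cos φ₁ cos φ₂ cos Δλ = (0.5225)(-0.4617) + (0.8526)(0.8870)(-0.7660) = -0.82062,
so c = arccos(-0.82062) = 2.53330 rad.
Distance = R·c = 22328.1 × 2.5333 ≈ 56564 km.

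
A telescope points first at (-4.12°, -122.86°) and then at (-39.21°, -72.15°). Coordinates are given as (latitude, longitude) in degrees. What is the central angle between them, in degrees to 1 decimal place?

57.7°

In radians: φ₁ = -0.0719, φ₂ = -0.6843, Δλ = 50.710° = 0.8851 rad.
Haversine: a = sin²(Δφ/2) + cos φ₁ cos φ₂ sin²(Δλ/2) = 0.0909 + (0.9974)(0.7748)(0.1834) = 0.23259.
Central angle c = 2·arcsin(√a) = 1.00651 rad.
So the angular separation is 57.7°.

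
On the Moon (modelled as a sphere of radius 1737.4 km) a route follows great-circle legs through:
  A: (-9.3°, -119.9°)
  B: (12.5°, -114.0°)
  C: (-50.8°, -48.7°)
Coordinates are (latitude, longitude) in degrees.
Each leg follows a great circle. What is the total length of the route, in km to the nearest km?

Leg A→B: central angle 0.3940 rad, distance 684.5 km.
Leg B→C: central angle 1.4806 rad, distance 2572.3 km.
Total: 684.5 + 2572.3 ≈ 3257 km.

3257 km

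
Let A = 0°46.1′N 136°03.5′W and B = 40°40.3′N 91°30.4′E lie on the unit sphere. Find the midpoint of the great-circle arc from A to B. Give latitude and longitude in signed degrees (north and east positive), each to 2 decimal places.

Central angle δ = 2.0978 rad. Interpolating on the sphere with fraction f = 0.5:
P = [sin((1−f)δ)·A + sin(fδ)·B] / sin δ = 1.0030·A + 1.0030·B in Cartesian coordinates,
giving P = (-0.7421, 0.0645, 0.6671), i.e. latitude 41.85°, longitude 175.03°.

41.85°, 175.03°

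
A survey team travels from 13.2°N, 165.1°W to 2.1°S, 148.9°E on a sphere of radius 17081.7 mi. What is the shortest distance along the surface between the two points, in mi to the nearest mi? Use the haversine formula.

14348 mi

Let φ₁ = 0.2304 rad, φ₂ = -0.0367 rad, and Δλ = -0.8029 rad.
Haversine: a = sin²(Δφ/2) + cos φ₁ cos φ₂ sin²(Δλ/2) = 0.0177 + (0.9736)(0.9993)(0.1527) = 0.16626.
Central angle c = 2·arcsin(√a) = 0.83997 rad.
Distance = R·c = 17081.7 × 0.8400 ≈ 14348 mi.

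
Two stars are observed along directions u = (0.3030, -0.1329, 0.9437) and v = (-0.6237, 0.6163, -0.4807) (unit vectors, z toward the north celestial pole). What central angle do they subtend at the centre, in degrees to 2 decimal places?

u·v = -0.7245; |u| = 1.0000, |v| = 0.9999.
cos θ = (u·v)/(|u||v|) = -0.7245, so θ = 136.43°.

136.43°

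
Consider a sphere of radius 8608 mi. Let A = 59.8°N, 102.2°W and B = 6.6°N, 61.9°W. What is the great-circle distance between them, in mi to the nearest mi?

9208 mi

In radians: φ₁ = 1.0437, φ₂ = 0.1152, Δλ = 40.300° = 0.7034 rad.
cos c = sin φ₁ sin φ₂ + cos φ₁ cos φ₂ cos Δλ = (0.8643)(0.1149) + (0.5030)(0.9934)(0.7627) = 0.48043,
so c = arccos(0.48043) = 1.06965 rad.
Distance = R·c = 8608 × 1.0696 ≈ 9208 mi.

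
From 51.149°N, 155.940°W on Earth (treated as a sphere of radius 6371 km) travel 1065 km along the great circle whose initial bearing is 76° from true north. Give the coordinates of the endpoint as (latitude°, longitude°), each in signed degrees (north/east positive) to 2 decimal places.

Angular distance δ = d/R = 1065/6371 = 0.16716 rad; initial bearing θ = 1.3265 rad.
sin φ₂ = sin φ₁ cos δ + cos φ₁ sin δ cos θ = (0.7788)(0.9861) + (0.6273)(0.1664)(0.2419) = 0.7932, so φ₂ = 52.48°.
Δλ = atan2(sin θ sin δ cos φ₁, cos δ − sin φ₁ sin φ₂) = atan2(0.1013, 0.3684) = 15.373°.
λ₂ = -155.940° + 15.373° = -140.57°.

52.48°, -140.57°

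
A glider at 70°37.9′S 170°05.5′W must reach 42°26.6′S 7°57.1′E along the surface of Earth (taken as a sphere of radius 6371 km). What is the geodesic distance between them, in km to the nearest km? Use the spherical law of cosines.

7441 km

With latitudes φ₁ = -70.632°, φ₂ = -42.443° and longitude difference Δλ = 178.043°:
cos c = sin φ₁ sin φ₂ + cos φ₁ cos φ₂ cos Δλ = (-0.9434)(-0.6749) + (0.3316)(0.7379)(-0.9994) = 0.39208,
so c = arccos(0.39208) = 1.16791 rad.
Distance = R·c = 6371 × 1.1679 ≈ 7441 km.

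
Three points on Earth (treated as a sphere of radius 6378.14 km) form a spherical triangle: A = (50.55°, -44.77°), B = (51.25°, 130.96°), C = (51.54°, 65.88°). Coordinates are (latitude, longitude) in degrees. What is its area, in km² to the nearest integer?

17612972 km²

Side lengths (central angles): a = 0.6845, b = 1.0868, c = 1.3637 rad; semiperimeter s = 1.5675.
By l'Huilier's theorem, tan(E/4) = √[tan(s/2) tan((s−a)/2) tan((s−b)/2) tan((s−c)/2)], giving spherical excess E = 0.4330 rad.
Area = E·R² = 0.4330 × (6378.14)² ≈ 17612972 km².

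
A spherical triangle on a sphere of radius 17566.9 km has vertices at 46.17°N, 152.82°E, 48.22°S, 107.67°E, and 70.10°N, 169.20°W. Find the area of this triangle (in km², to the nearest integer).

23340608 km²

Side lengths (central angles): a = 2.3105, b = 0.5274, c = 1.7850 rad; semiperimeter s = 2.3114.
By l'Huilier's theorem, tan(E/4) = √[tan(s/2) tan((s−a)/2) tan((s−b)/2) tan((s−c)/2)], giving spherical excess E = 0.0756 rad.
Area = E·R² = 0.0756 × (17566.9)² ≈ 23340608 km².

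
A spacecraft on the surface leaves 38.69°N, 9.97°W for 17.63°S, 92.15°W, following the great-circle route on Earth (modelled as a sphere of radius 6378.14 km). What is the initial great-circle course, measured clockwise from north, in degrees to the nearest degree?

251°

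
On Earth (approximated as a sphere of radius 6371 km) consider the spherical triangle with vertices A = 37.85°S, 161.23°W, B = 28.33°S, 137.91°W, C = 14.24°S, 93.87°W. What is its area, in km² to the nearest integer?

2519303 km²

Side lengths (central angles): a = 0.7524, b = 1.1090, c = 0.3779 rad; semiperimeter s = 1.1196.
By l'Huilier's theorem, tan(E/4) = √[tan(s/2) tan((s−a)/2) tan((s−b)/2) tan((s−c)/2)], giving spherical excess E = 0.0621 rad.
Area = E·R² = 0.0621 × (6371)² ≈ 2519303 km².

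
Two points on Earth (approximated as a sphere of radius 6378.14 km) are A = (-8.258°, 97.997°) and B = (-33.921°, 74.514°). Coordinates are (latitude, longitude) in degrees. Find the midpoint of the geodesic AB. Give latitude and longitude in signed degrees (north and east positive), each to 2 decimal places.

-21.50°, 87.30°

The central angle between A and B is δ = 0.5857 rad.
With f = 0.5, the slerp weights are sin((1−f)δ)/sin δ = 0.5222 and sin(fδ)/sin δ = 0.5222.
Weighted sum of the unit vectors: (0.5222)·(-0.1377,0.9800,-0.1436) + (0.5222)·(0.2216,0.7997,-0.5580) = (0.0438, 0.9294, -0.3664).
Converting back: φ = atan2(z, √(x²+y²)) = -21.50°, λ = atan2(y, x) = 87.30°.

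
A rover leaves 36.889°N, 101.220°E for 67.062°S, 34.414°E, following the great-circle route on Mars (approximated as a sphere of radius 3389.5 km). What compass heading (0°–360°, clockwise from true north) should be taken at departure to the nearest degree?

With φ₁ = 0.6438, φ₂ = -1.1705, Δλ = -1.1660 rad, the forward-azimuth formula gives
θ = atan2( sin Δλ cos φ₂ , cos φ₁ sin φ₂ − sin φ₁ cos φ₂ cos Δλ ) = atan2(-0.3582, -0.8287) = -156.62°.
Adding 360° brings this into [0°, 360°): 203°.

203°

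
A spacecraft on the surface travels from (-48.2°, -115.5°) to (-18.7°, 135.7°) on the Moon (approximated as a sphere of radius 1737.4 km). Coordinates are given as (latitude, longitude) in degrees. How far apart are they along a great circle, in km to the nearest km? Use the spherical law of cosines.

2667 km

In radians: φ₁ = -0.8412, φ₂ = -0.3264, Δλ = -108.800° = -1.8989 rad.
cos c = sin φ₁ sin φ₂ + cos φ₁ cos φ₂ cos Δλ = (-0.7455)(-0.3206) + (0.6665)(0.9472)(-0.3223) = 0.03555,
so c = arccos(0.03555) = 1.53524 rad.
Distance = R·c = 1737.4 × 1.5352 ≈ 2667 km.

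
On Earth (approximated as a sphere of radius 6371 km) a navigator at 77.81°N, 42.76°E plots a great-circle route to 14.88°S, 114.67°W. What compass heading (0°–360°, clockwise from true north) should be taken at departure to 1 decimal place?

Δλ = -157.430° = -2.7477 rad.
y = sin Δλ · cos φ₂ = (-0.3838)(0.9665) = -0.3709
x = cos φ₁ sin φ₂ − sin φ₁ cos φ₂ cos Δλ = (0.2112)(-0.2568) − (0.9775)(0.9665)(-0.9234) = 0.8181
θ = atan2(y, x) = -24.39°; adding 360° gives 335.6°.

335.6°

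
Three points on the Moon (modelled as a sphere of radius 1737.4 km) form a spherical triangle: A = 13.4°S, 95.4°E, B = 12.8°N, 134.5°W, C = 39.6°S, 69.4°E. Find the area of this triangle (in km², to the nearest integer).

Side lengths (central angles): a = 2.5466, b = 0.6069, c = 2.2948 rad; semiperimeter s = 2.7242.
By l'Huilier's theorem, tan(E/4) = √[tan(s/2) tan((s−a)/2) tan((s−b)/2) tan((s−c)/2)], giving spherical excess E = 1.5348 rad.
Area = E·R² = 1.5348 × (1737.4)² ≈ 4632853 km².

4632853 km²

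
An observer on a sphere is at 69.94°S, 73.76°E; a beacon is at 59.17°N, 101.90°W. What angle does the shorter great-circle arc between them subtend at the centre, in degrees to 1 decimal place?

169.1°

With latitudes φ₁ = -69.940°, φ₂ = 59.170° and longitude difference Δλ = -175.660°:
cos c = sin φ₁ sin φ₂ + cos φ₁ cos φ₂ cos Δλ = (-0.9393)(0.8587) + (0.3430)(0.5125)(-0.9971) = -0.98188,
so c = arccos(-0.98188) = 2.95094 rad.
So the angular separation is 169.1°.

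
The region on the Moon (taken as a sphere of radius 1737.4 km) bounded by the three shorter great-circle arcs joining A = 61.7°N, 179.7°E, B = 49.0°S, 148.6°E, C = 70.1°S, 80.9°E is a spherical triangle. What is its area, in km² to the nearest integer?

Side lengths (central angles): a = 0.6528, b = 2.5917, c = 1.9803 rad; semiperimeter s = 2.6124.
By l'Huilier's theorem, tan(E/4) = √[tan(s/2) tan((s−a)/2) tan((s−b)/2) tan((s−c)/2)], giving spherical excess E = 0.5426 rad.
Area = E·R² = 0.5426 × (1737.4)² ≈ 1637801 km².

1637801 km²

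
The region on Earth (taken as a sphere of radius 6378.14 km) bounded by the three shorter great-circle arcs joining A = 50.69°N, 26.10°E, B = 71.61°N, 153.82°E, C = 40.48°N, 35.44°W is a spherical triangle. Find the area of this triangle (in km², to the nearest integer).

15770048 km²

Side lengths (central angles): a = 1.1819, b = 0.7497, c = 0.9123 rad; semiperimeter s = 1.4219.
By l'Huilier's theorem, tan(E/4) = √[tan(s/2) tan((s−a)/2) tan((s−b)/2) tan((s−c)/2)], giving spherical excess E = 0.3877 rad.
Area = E·R² = 0.3877 × (6378.14)² ≈ 15770048 km².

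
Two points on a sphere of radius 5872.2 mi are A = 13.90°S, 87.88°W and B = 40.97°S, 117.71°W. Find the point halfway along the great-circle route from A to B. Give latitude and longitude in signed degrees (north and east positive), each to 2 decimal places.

-28.23°, -100.89°

The central angle between A and B is δ = 0.6545 rad.
With f = 0.5, the slerp weights are sin((1−f)δ)/sin δ = 0.5280 and sin(fδ)/sin δ = 0.5280.
Weighted sum of the unit vectors: (0.5280)·(0.0359,-0.9701,-0.2402) + (0.5280)·(-0.3511,-0.6685,-0.6557) = (-0.1664, -0.8652, -0.4731).
Converting back: φ = atan2(z, √(x²+y²)) = -28.23°, λ = atan2(y, x) = -100.89°.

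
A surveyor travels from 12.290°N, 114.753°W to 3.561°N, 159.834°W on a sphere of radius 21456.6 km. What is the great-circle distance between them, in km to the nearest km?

17012 km

Let φ₁ = 0.2145 rad, φ₂ = 0.0622 rad, and Δλ = -0.7868 rad.
cos c = sin φ₁ sin φ₂ + cos φ₁ cos φ₂ cos Δλ = (0.2129)(0.0621) + (0.9771)(0.9981)(0.7061) = 0.70181,
so c = arccos(0.70181) = 0.79286 rad.
Distance = R·c = 21456.6 × 0.7929 ≈ 17012 km.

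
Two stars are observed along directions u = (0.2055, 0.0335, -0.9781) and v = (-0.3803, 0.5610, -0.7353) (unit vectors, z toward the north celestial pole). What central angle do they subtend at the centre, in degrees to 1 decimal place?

48.7°

u·v = 0.6598; |u| = 1.0000, |v| = 1.0000.
cos θ = (u·v)/(|u||v|) = 0.6598, so θ = 48.7°.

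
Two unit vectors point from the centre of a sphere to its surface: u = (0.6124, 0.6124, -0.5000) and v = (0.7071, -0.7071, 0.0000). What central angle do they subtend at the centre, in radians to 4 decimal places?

1.5708 rad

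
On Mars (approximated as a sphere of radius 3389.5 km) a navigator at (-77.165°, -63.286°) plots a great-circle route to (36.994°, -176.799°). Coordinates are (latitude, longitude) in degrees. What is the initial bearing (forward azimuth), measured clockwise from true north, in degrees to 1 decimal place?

256.4°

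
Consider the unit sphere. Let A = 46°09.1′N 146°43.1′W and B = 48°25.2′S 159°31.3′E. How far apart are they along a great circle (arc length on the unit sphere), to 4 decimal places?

1.8418

Let φ₁ = 0.8055 rad, φ₂ = -0.8451 rad, and Δλ = -0.9383 rad.
cos c = sin φ₁ sin φ₂ + cos φ₁ cos φ₂ cos Δλ = (0.7212)(-0.7480) + (0.6928)(0.6637)(0.5912) = -0.26767,
so c = arccos(-0.26767) = 1.84177 rad.
On the unit sphere the arc length equals the central angle: 1.8418.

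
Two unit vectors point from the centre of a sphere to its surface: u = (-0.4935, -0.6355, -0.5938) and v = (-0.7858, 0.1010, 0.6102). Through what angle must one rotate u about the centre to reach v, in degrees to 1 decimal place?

92.2°

u·v = -0.0387; |u| = 1.0000, |v| = 1.0000.
cos θ = (u·v)/(|u||v|) = -0.0387, so θ = 92.2°.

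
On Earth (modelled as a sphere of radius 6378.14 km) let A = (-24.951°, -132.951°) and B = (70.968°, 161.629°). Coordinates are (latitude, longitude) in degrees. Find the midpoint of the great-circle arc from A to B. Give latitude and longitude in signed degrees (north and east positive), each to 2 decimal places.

25.78°, -148.83°

The central angle between A and B is δ = 1.8502 rad.
With f = 0.5, the slerp weights are sin((1−f)δ)/sin δ = 0.8309 and sin(fδ)/sin δ = 0.8309.
Weighted sum of the unit vectors: (0.8309)·(-0.6178,-0.6636,-0.4218) + (0.8309)·(-0.3095,0.1028,0.9453) = (-0.7705, -0.4660, 0.4350).
Converting back: φ = atan2(z, √(x²+y²)) = 25.78°, λ = atan2(y, x) = -148.83°.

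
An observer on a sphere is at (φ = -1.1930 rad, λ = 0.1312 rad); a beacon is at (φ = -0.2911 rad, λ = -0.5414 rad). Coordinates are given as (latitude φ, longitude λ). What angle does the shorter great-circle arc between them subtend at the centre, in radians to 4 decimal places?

0.9966 rad

Let φ₁ = -1.1930 rad, φ₂ = -0.2911 rad, and Δλ = -0.6726 rad.
cos c = sin φ₁ sin φ₂ + cos φ₁ cos φ₂ cos Δλ = (-0.9295)(-0.2870) + (0.3689)(0.9579)(0.7822) = 0.54316,
so c = arccos(0.54316) = 0.99660 rad.
So the angular separation is 0.9966 rad.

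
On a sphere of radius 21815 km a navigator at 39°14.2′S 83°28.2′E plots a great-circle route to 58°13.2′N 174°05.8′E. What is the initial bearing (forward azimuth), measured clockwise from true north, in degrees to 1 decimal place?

Δλ = 90.627° = 1.5817 rad.
y = sin Δλ · cos φ₂ = (0.9999)(0.5267) = 0.5266
x = cos φ₁ sin φ₂ − sin φ₁ cos φ₂ cos Δλ = (0.7745)(0.8501) − (-0.6325)(0.5267)(-0.0109) = 0.6548
θ = atan2(y, x) = 38.81°, so the bearing is 38.8°.

38.8°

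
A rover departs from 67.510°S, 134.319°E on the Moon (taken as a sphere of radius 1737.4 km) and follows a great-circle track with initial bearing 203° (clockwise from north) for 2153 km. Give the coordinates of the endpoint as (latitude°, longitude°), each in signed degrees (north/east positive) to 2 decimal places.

-39.33°, -17.15°

Angular distance δ = d/R = 2153/1737.4 = 1.23921 rad; initial bearing θ = 3.5430 rad.
sin φ₂ = sin φ₁ cos δ + cos φ₁ sin δ cos θ = (-0.9239)(0.3255) + (0.3825)(0.9455)(-0.9205) = -0.6337, so φ₂ = -39.33°.
Δλ = atan2(sin θ sin δ cos φ₁, cos δ − sin φ₁ sin φ₂) = atan2(-0.1413, -0.2600) = -151.472°.
λ₂ = 134.319° − 151.472° = -17.15°.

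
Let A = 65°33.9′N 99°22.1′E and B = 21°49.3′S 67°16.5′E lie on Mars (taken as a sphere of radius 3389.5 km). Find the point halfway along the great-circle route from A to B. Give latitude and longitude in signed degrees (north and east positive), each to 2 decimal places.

22.55°, 77.03°

Central angle δ = 1.5839 rad. Interpolating on the sphere with fraction f = 0.5:
P = [sin((1−f)δ)·A + sin(fδ)·B] / sin δ = 0.7118·A + 0.7118·B in Cartesian coordinates,
giving P = (0.2073, 0.9000, 0.3834), i.e. latitude 22.55°, longitude 77.03°.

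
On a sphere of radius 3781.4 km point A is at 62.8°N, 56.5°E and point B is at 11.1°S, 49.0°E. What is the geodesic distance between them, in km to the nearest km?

In radians: φ₁ = 1.0961, φ₂ = -0.1937, Δλ = -7.500° = -0.1309 rad.
cos c = sin φ₁ sin φ₂ + cos φ₁ cos φ₂ cos Δλ = (0.8894)(-0.1925) + (0.4571)(0.9813)(0.9914) = 0.27348,
so c = arccos(0.27348) = 1.29379 rad.
Distance = R·c = 3781.4 × 1.2938 ≈ 4892 km.

4892 km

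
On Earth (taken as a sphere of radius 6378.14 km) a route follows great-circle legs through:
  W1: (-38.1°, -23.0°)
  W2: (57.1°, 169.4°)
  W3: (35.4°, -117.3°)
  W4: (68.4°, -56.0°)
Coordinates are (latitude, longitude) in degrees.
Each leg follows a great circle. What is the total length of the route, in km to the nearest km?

28766 km

Leg W1→W2: central angle 2.7806 rad, distance 17735.1 km.
Leg W2→W3: central angle 0.9102 rad, distance 5805.2 km.
Leg W3→W4: central angle 0.8193 rad, distance 5225.9 km.
Total: 17735.1 + 5805.2 + 5225.9 ≈ 28766 km.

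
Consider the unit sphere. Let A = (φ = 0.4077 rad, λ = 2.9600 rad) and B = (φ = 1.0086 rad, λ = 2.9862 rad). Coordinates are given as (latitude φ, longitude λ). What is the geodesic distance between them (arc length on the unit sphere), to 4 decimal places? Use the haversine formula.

In radians: φ₁ = 0.4077, φ₂ = 1.0086, Δλ = 1.501° = 0.0262 rad.
Haversine: a = sin²(Δφ/2) + cos φ₁ cos φ₂ sin²(Δλ/2) = 0.0876 + (0.9180)(0.5330)(0.0002) = 0.08767.
Central angle c = 2·arcsin(√a) = 0.60120 rad.
On the unit sphere the arc length equals the central angle: 0.6012.

0.6012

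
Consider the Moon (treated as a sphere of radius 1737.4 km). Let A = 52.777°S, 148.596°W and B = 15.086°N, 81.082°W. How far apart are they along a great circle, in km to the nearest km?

2701 km

Let φ₁ = -0.9211 rad, φ₂ = 0.2633 rad, and Δλ = 1.1783 rad.
cos c = sin φ₁ sin φ₂ + cos φ₁ cos φ₂ cos Δλ = (-0.7963)(0.2603) + (0.6049)(0.9655)(0.3825) = 0.01613,
so c = arccos(0.01613) = 1.55466 rad.
Distance = R·c = 1737.4 × 1.5547 ≈ 2701 km.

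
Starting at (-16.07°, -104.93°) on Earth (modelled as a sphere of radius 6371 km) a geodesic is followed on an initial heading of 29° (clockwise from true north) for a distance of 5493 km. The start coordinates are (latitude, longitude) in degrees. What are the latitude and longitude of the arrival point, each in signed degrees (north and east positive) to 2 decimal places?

27.26°, -80.47°

Angular distance δ = d/R = 5493/6371 = 0.86219 rad; initial bearing θ = 0.5061 rad.
sin φ₂ = sin φ₁ cos δ + cos φ₁ sin δ cos θ = (-0.2768)(0.6508) + (0.9609)(0.7593)(0.8746) = 0.4580, so φ₂ = 27.26°.
Δλ = atan2(sin θ sin δ cos φ₁, cos δ − sin φ₁ sin φ₂) = atan2(0.3537, 0.7776) = 24.461°.
λ₂ = -104.930° + 24.461° = -80.47°.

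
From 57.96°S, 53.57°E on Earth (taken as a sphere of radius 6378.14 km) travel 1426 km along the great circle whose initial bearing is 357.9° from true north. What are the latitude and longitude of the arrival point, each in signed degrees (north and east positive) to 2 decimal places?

-45.16°, 52.91°

Angular distance δ = d/R = 1426/6378.14 = 0.22358 rad; initial bearing θ = 6.2465 rad.
sin φ₂ = sin φ₁ cos δ + cos φ₁ sin δ cos θ = (-0.8477)(0.9751) + (0.5305)(0.2217)(0.9993) = -0.7090, so φ₂ = -45.16°.
Δλ = atan2(sin θ sin δ cos φ₁, cos δ − sin φ₁ sin φ₂) = atan2(-0.0043, 0.3741) = -0.660°.
λ₂ = 53.570° − 0.660° = 52.91°.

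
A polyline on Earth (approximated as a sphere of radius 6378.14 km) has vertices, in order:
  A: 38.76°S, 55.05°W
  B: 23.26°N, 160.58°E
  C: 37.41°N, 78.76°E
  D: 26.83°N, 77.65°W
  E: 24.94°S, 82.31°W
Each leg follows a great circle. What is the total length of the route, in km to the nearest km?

42297 km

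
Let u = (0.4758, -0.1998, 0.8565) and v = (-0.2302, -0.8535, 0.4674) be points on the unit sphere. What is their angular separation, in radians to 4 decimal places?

1.0913 rad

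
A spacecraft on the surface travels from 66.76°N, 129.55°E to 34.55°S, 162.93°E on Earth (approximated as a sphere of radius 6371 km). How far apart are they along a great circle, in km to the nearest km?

Let φ₁ = 1.1652 rad, φ₂ = -0.6030 rad, and Δλ = 0.5826 rad.
cos c = sin φ₁ sin φ₂ + cos φ₁ cos φ₂ cos Δλ = (0.9189)(-0.5671) + (0.3946)(0.8236)(0.8350) = -0.24973,
so c = arccos(-0.24973) = 1.82320 rad.
Distance = R·c = 6371 × 1.8232 ≈ 11616 km.

11616 km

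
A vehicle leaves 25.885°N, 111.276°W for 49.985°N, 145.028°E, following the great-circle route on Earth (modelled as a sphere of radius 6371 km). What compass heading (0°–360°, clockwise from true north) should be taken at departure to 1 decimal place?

With φ₁ = 0.4518, φ₂ = 0.8724, Δλ = -1.8098 rad, the forward-azimuth formula gives
θ = atan2( sin Δλ cos φ₂ , cos φ₁ sin φ₂ − sin φ₁ cos φ₂ cos Δλ ) = atan2(-0.6247, 0.7555) = -39.59°.
Adding 360° brings this into [0°, 360°): 320.4°.

320.4°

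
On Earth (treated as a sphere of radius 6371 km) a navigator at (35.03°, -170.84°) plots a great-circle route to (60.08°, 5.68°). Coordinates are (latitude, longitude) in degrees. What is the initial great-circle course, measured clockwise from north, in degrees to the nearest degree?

2°

With φ₁ = 0.6114, φ₂ = 1.0486, Δλ = 3.0809 rad, the forward-azimuth formula gives
θ = atan2( sin Δλ cos φ₂ , cos φ₁ sin φ₂ − sin φ₁ cos φ₂ cos Δλ ) = atan2(0.0303, 0.9955) = 1.74°.
So the initial bearing is 2°.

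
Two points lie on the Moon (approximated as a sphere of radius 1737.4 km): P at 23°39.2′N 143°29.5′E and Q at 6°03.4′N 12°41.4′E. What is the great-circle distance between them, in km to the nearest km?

3747 km

With latitudes φ₁ = 23.653°, φ₂ = 6.057° and longitude difference Δλ = -130.802°:
cos c = sin φ₁ sin φ₂ + cos φ₁ cos φ₂ cos Δλ = (0.4012)(0.1055) + (0.9160)(0.9944)(-0.6534) = -0.55287,
so c = arccos(-0.55287) = 2.15661 rad.
Distance = R·c = 1737.4 × 2.1566 ≈ 3747 km.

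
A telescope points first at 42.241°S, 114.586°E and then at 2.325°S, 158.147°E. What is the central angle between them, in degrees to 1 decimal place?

55.7°

In radians: φ₁ = -0.7372, φ₂ = -0.0406, Δλ = 43.561° = 0.7603 rad.
cos c = sin φ₁ sin φ₂ + cos φ₁ cos φ₂ cos Δλ = (-0.6723)(-0.0406) + (0.7403)(0.9992)(0.7246) = 0.56330,
so c = arccos(0.56330) = 0.97242 rad.
So the angular separation is 55.7°.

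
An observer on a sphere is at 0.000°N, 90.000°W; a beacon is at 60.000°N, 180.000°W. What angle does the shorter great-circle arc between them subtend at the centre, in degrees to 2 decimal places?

90.00°

With latitudes φ₁ = 0.000°, φ₂ = 60.000° and longitude difference Δλ = -90.000°:
cos c = sin φ₁ sin φ₂ + cos φ₁ cos φ₂ cos Δλ = (0.0000)(0.8660) + (1.0000)(0.5000)(0.0000) = 0.00000,
so c = arccos(0.00000) = 1.57080 rad.
So the angular separation is 90.00°.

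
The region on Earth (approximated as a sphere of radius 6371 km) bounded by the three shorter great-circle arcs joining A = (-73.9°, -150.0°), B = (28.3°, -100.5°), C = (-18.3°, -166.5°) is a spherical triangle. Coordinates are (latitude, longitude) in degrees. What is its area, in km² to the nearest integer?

37039993 km²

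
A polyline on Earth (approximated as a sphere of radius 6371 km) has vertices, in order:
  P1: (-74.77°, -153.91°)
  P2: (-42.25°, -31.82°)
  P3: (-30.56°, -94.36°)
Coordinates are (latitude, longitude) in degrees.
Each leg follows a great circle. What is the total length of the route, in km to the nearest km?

Leg P1→P2: central angle 0.9939 rad, distance 6331.9 km.
Leg P2→P3: central angle 0.8818 rad, distance 5617.8 km.
Total: 6331.9 + 5617.8 ≈ 11950 km.

11950 km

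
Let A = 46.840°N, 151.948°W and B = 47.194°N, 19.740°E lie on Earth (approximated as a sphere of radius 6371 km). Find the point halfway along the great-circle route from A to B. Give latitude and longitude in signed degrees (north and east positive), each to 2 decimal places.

86.13°, -68.72°

The central angle between A and B is δ = 1.4955 rad.
With f = 0.5, the slerp weights are sin((1−f)δ)/sin δ = 0.6819 and sin(fδ)/sin δ = 0.6819.
Weighted sum of the unit vectors: (0.6819)·(-0.6037,-0.3217,0.7294) + (0.6819)·(0.6396,0.2295,0.7337) = (0.0245, -0.0629, 0.9977).
Converting back: φ = atan2(z, √(x²+y²)) = 86.13°, λ = atan2(y, x) = -68.72°.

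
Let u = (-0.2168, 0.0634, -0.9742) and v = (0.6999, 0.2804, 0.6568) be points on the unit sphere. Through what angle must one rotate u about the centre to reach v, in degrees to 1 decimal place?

140.7°

u·v = -0.7738; |u| = 1.0000, |v| = 0.9999.
cos θ = (u·v)/(|u||v|) = -0.7738, so θ = 140.7°.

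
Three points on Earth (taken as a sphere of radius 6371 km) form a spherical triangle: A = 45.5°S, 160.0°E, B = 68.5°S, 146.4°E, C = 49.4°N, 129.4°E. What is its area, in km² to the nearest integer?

13273016 km²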